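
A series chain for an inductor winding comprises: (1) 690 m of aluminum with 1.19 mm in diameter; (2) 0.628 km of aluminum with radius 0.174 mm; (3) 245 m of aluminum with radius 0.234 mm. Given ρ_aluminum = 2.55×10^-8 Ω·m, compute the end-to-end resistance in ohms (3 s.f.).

Seg 1: A = π(d/2)² = π(5.9500e-04 m)² = 1.112e-06 m²
R_1 = (2.55×10^-8)(690)/(1.112e-06) = 15.82 Ω
Seg 2: A = πr² = π(1.7400e-04 m)² = 9.511e-08 m²
R_2 = (2.55×10^-8)(628)/(9.511e-08) = 168.4 Ω
Seg 3: A = πr² = π(2.3400e-04 m)² = 1.720e-07 m²
R_3 = (2.55×10^-8)(245)/(1.720e-07) = 36.32 Ω
R_total = R_1 + R_2 + R_3 = 221 Ω

221 Ω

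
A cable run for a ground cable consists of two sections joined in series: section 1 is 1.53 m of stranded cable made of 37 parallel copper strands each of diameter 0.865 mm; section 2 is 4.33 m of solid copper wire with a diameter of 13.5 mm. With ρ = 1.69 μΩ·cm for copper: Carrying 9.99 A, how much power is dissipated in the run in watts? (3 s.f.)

ρ = 1.69 μΩ·cm = 1.69×10^-8 Ω·m
Section 1: A_strand = π(4.3250e-04)² = 5.877e-07 m²; R₁ = ρL/(N·A_s) = (1.69×10^-8)(1.53)/(37×5.877e-07) = 0.001189 Ω
Section 2: A = π(d/2)² = π(6.7500e-03 m)² = 1.431e-04 m²
R₂ = (1.69×10^-8)(4.33)/(1.431e-04) = 5.112×10^-4 Ω
R = R₁ + R₂ = 0.0017 Ω
P = I²R = (9.99)² × 0.0017 = 0.170 W

0.170 W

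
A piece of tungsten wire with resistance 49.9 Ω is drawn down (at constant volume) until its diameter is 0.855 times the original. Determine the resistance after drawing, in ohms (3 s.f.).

Volume constant ⇒ L' = L/r² with r = 0.855. R' = ρL'/A' = ρ(L/r²)/(πr²d₀²/4) = R/r⁴.
R' = 1.871 × 49.9 = 93.4 Ω

93.4 Ω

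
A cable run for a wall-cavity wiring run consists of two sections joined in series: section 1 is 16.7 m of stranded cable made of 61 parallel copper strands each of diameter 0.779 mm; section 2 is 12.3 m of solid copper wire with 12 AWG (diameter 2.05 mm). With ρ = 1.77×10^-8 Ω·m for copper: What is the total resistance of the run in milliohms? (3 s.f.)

76.1 mΩ

Section 1: A_strand = π(3.8950e-04)² = 4.766e-07 m²; R₁ = ρL/(N·A_s) = (1.77×10^-8)(16.7)/(61×4.766e-07) = 0.01017 Ω
Section 2: A = π(2.05/2 mm)² = π(1.0250e-03 m)² = 3.301e-06 m²
R₂ = (1.77×10^-8)(12.3)/(3.301e-06) = 0.06596 Ω
R = R₁ + R₂ = 76.1 mΩ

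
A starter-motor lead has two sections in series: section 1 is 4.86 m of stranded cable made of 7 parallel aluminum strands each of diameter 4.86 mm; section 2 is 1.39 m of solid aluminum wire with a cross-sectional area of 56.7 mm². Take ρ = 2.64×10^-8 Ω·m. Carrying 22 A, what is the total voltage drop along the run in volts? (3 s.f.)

0.0360 V

Section 1: A_strand = π(2.4300e-03)² = 1.855e-05 m²; R₁ = ρL/(N·A_s) = (2.64×10^-8)(4.86)/(7×1.855e-05) = 9.881×10^-4 Ω
Section 2: A = 56.7 mm² = 5.670e-05 m²
R₂ = (2.64×10^-8)(1.39)/(5.670e-05) = 6.472×10^-4 Ω
R = R₁ + R₂ = 0.001635 Ω
V = IR = 22 × 0.001635 = 0.0360 V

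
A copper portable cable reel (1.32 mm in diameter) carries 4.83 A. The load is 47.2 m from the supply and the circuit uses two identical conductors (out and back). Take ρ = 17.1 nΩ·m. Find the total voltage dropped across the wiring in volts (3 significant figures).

5.70 V

ρ = 17.1 nΩ·m = 1.71×10^-8 Ω·m
A = π(d/2)² = π(6.6000e-04 m)² = 1.368e-06 m²
Total conductor length (both ways) L = 2 × 47.2 = 94.4 m
R = ρL/A = (1.71×10^-8)(94.4)/(1.368e-06) = 1.18 Ω
V = IR = 4.83 × 1.18 = 5.70 V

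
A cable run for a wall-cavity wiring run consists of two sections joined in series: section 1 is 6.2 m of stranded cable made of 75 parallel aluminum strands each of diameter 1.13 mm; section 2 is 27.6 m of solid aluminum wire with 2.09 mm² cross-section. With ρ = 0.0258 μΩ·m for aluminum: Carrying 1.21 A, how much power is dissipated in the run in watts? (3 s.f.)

0.502 W

ρ = 0.0258 μΩ·m = 2.58×10^-8 Ω·m
Section 1: A_strand = π(5.6500e-04)² = 1.003e-06 m²; R₁ = ρL/(N·A_s) = (2.58×10^-8)(6.2)/(75×1.003e-06) = 0.002127 Ω
Section 2: A = 2.09 mm² = 2.090e-06 m²
R₂ = (2.58×10^-8)(27.6)/(2.090e-06) = 0.3407 Ω
R = R₁ + R₂ = 0.3428 Ω
P = I²R = (1.21)² × 0.3428 = 0.502 W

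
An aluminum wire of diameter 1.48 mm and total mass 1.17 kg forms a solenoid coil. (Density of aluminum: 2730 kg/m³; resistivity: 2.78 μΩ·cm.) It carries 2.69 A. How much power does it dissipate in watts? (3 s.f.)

29.1 W

ρ = 2.78 μΩ·cm = 2.78×10^-8 Ω·m
A = π(d/2)² = π(7.4000e-04 m)² = 1.7203e-06 m²
L = m/(density·A) = 1.17/(2730×1.7203e-06) = 249.1 m
R = ρL/A = (2.78×10^-8)(249.1)/(1.7203e-06) = 4.026 Ω
P = I²R = (2.69)² × 4.026 = 29.1 W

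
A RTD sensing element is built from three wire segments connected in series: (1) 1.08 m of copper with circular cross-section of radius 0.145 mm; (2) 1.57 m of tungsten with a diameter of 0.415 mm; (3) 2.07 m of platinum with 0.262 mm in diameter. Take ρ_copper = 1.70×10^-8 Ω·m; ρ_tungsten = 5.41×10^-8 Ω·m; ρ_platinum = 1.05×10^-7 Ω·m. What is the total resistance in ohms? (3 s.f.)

4.94 Ω

Seg 1: A = πr² = π(1.4500e-04 m)² = 6.605e-08 m²
R_1 = (1.70×10^-8)(1.08)/(6.605e-08) = 0.278 Ω
Seg 2: A = π(d/2)² = π(2.0750e-04 m)² = 1.353e-07 m²
R_2 = (5.41×10^-8)(1.57)/(1.353e-07) = 0.6279 Ω
Seg 3: A = π(d/2)² = π(1.3100e-04 m)² = 5.391e-08 m²
R_3 = (1.05×10^-7)(2.07)/(5.391e-08) = 4.032 Ω
R_total = R_1 + R_2 + R_3 = 4.94 Ω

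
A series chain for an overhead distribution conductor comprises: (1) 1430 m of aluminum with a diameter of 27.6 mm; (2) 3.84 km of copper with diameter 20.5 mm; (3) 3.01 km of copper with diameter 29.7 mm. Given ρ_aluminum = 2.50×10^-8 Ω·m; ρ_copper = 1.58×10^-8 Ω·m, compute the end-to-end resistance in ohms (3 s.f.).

Seg 1: A = π(d/2)² = π(1.3800e-02 m)² = 5.983e-04 m²
R_1 = (2.50×10^-8)(1430)/(5.983e-04) = 0.05975 Ω
Seg 2: A = π(d/2)² = π(1.0250e-02 m)² = 3.301e-04 m²
R_2 = (1.58×10^-8)(3840)/(3.301e-04) = 0.1838 Ω
Seg 3: A = π(d/2)² = π(1.4850e-02 m)² = 6.928e-04 m²
R_3 = (1.58×10^-8)(3010)/(6.928e-04) = 0.06865 Ω
R_total = R_1 + R_2 + R_3 = 0.312 Ω

0.312 Ω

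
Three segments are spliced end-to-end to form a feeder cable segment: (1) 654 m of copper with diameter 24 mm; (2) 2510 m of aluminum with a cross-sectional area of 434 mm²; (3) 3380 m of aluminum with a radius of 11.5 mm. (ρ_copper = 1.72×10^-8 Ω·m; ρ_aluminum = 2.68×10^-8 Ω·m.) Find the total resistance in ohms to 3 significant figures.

0.398 Ω

Seg 1: A = π(d/2)² = π(1.2000e-02 m)² = 4.524e-04 m²
R_1 = (1.72×10^-8)(654)/(4.524e-04) = 0.02487 Ω
Seg 2: A = 434 mm² = 4.340e-04 m²
R_2 = (2.68×10^-8)(2510)/(4.340e-04) = 0.155 Ω
Seg 3: A = πr² = π(1.1500e-02 m)² = 4.155e-04 m²
R_3 = (2.68×10^-8)(3380)/(4.155e-04) = 0.218 Ω
R_total = R_1 + R_2 + R_3 = 0.398 Ω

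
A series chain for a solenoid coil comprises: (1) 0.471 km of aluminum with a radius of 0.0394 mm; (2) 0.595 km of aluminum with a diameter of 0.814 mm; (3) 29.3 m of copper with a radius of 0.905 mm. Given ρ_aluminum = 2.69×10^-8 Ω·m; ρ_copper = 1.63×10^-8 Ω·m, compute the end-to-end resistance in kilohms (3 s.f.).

2.63 kΩ

Seg 1: A = πr² = π(3.9400e-05 m)² = 4.877e-09 m²
R_1 = (2.69×10^-8)(471)/(4.877e-09) = 2598 Ω
Seg 2: A = π(d/2)² = π(4.0700e-04 m)² = 5.204e-07 m²
R_2 = (2.69×10^-8)(595)/(5.204e-07) = 30.76 Ω
Seg 3: A = πr² = π(9.0500e-04 m)² = 2.573e-06 m²
R_3 = (1.63×10^-8)(29.3)/(2.573e-06) = 0.1856 Ω
R_total = R_1 + R_2 + R_3 = 2.63 kΩ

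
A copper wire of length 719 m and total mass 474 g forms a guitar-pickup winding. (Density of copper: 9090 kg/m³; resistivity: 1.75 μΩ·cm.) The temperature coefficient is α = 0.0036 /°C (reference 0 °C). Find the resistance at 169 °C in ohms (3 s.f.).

ρ = 1.75 μΩ·cm = 1.75×10^-8 Ω·m
A = m/(density·L) = 0.474/(9090×719) = 7.2525e-08 m²
R = ρL/A = (1.75×10^-8)(719)/(7.2525e-08) = 173.5 Ω
R(169 °C) = 173.5 × (1 + 0.0036×169) = 279 Ω

279 Ω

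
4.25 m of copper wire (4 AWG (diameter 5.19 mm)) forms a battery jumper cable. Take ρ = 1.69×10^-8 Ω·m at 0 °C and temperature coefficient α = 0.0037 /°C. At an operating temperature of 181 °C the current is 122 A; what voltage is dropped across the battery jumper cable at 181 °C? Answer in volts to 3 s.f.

0.692 V

A = π(5.19/2 mm)² = π(2.5950e-03 m)² = 2.116e-05 m²
R₍0₎ = ρL/A = (1.69×10^-8)(4.25)/(2.116e-05) = 0.003395 Ω
R₍181₎ = R₍0₎(1 + αΔT) = 0.003395 × (1 + 0.0037×181) = 0.005669 Ω
V = IR = 122 × 0.005669 = 0.692 V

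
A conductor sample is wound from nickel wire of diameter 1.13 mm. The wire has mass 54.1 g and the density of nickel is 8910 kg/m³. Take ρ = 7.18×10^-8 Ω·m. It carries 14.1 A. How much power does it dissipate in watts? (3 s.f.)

A = π(d/2)² = π(5.6500e-04 m)² = 1.0029e-06 m²
L = m/(density·A) = 0.0541/(8910×1.0029e-06) = 6.054 m
R = ρL/A = (7.18×10^-8)(6.054)/(1.0029e-06) = 0.4335 Ω
P = I²R = (14.1)² × 0.4335 = 86.2 W

86.2 W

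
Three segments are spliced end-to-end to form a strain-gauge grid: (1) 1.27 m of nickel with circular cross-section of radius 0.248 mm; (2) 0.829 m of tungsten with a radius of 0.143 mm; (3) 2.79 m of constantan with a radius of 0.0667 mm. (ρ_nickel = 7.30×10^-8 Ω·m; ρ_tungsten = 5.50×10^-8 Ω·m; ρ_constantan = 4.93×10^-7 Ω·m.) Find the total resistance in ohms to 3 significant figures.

99.6 Ω

Seg 1: A = πr² = π(2.4800e-04 m)² = 1.932e-07 m²
R_1 = (7.30×10^-8)(1.27)/(1.932e-07) = 0.4798 Ω
Seg 2: A = πr² = π(1.4300e-04 m)² = 6.424e-08 m²
R_2 = (5.50×10^-8)(0.829)/(6.424e-08) = 0.7097 Ω
Seg 3: A = πr² = π(6.6700e-05 m)² = 1.398e-08 m²
R_3 = (4.93×10^-7)(2.79)/(1.398e-08) = 98.41 Ω
R_total = R_1 + R_2 + R_3 = 99.6 Ω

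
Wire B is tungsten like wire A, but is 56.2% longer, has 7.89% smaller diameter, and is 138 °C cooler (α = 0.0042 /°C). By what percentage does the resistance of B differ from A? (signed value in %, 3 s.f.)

R ∝ ρL/d² with ρ ∝ (1+αΔT), so R_B/R_A = (1 + 56.2/100) × (1 − 7.89/100)⁻² × (1 − 0.0042×138)
= 1.562 × 1.179 × 0.4204 = 0.774
(R_B − R_A)/R_A = 0.774 − 1 = -22.6%

-22.6%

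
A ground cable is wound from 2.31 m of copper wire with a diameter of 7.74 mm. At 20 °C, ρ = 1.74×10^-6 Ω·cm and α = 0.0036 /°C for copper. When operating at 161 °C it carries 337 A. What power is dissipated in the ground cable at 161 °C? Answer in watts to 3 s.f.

146 W

ρ = 1.74×10^-6 Ω·cm = 1.74×10^-8 Ω·m
A = π(d/2)² = π(3.8700e-03 m)² = 4.705e-05 m²
R₍20₎ = ρL/A = (1.74×10^-8)(2.31)/(4.705e-05) = 8.543×10^-4 Ω
R₍161₎ = R₍20₎(1 + αΔT) = 8.543×10^-4 × (1 + 0.0036×141) = 0.001288 Ω
P = I²R = (337)² × 0.001288 = 146 W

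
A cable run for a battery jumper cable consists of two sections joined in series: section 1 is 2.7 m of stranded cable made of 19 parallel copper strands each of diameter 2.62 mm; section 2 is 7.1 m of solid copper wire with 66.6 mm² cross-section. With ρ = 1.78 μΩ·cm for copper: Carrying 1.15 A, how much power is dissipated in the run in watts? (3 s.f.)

ρ = 1.78 μΩ·cm = 1.78×10^-8 Ω·m
Section 1: A_strand = π(1.3100e-03)² = 5.391e-06 m²; R₁ = ρL/(N·A_s) = (1.78×10^-8)(2.7)/(19×5.391e-06) = 4.692×10^-4 Ω
Section 2: A = 66.6 mm² = 6.660e-05 m²
R₂ = (1.78×10^-8)(7.1)/(6.660e-05) = 0.001898 Ω
R = R₁ + R₂ = 0.002367 Ω
P = I²R = (1.15)² × 0.002367 = 0.00313 W

0.00313 W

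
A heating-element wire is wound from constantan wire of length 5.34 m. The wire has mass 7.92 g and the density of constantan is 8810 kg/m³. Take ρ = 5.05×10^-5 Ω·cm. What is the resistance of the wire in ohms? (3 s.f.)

16.0 Ω

ρ = 5.05×10^-5 Ω·cm = 5.05×10^-7 Ω·m
A = m/(density·L) = 0.00792/(8810×5.34) = 1.6835e-07 m²
R = ρL/A = (5.05×10^-7)(5.34)/(1.6835e-07) = 16.0 Ω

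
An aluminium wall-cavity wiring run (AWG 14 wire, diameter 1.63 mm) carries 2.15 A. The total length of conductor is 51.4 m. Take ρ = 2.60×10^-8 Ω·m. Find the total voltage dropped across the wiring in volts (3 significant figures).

A = π(1.63/2 mm)² = π(8.1500e-04 m)² = 2.087e-06 m²
R = ρL/A = (2.60×10^-8)(51.4)/(2.087e-06) = 0.6404 Ω
V = IR = 2.15 × 0.6404 = 1.38 V

1.38 V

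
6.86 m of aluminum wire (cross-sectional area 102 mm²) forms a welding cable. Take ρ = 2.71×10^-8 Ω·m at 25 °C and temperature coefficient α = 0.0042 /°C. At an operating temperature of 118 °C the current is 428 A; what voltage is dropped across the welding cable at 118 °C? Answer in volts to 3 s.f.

1.08 V

A = 102 mm² = 1.020e-04 m²
R₍25₎ = ρL/A = (2.71×10^-8)(6.86)/(1.020e-04) = 0.001823 Ω
R₍118₎ = R₍25₎(1 + αΔT) = 0.001823 × (1 + 0.0042×93) = 0.002535 Ω
V = IR = 428 × 0.002535 = 1.08 V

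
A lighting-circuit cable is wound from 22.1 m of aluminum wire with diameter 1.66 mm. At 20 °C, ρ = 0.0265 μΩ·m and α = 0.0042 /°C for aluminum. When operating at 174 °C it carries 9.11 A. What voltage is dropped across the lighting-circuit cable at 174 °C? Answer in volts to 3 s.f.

4.06 V

ρ = 0.0265 μΩ·m = 2.65×10^-8 Ω·m
A = π(d/2)² = π(8.3000e-04 m)² = 2.164e-06 m²
R₍20₎ = ρL/A = (2.65×10^-8)(22.1)/(2.164e-06) = 0.2706 Ω
R₍174₎ = R₍20₎(1 + αΔT) = 0.2706 × (1 + 0.0042×154) = 0.4456 Ω
V = IR = 9.11 × 0.4456 = 4.06 V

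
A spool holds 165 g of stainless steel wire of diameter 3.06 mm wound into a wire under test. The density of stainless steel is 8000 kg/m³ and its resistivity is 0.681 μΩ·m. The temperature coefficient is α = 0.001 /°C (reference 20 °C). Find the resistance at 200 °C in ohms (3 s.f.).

ρ = 0.681 μΩ·m = 6.81×10^-7 Ω·m
A = π(d/2)² = π(1.5300e-03 m)² = 7.3542e-06 m²
L = m/(density·A) = 0.165/(8000×7.3542e-06) = 2.805 m
R = ρL/A = (6.81×10^-7)(2.805)/(7.3542e-06) = 0.2597 Ω
R(200 °C) = 0.2597 × (1 + 0.001×180) = 0.306 Ω

0.306 Ω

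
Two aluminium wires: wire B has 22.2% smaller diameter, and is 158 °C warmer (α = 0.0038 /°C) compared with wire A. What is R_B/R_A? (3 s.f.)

R ∝ ρL/d² with ρ ∝ (1+αΔT), so R_B/R_A = (1 − 22.2/100)⁻² × (1 + 0.0038×158)
= 1.652 × 1.6 = 2.64

2.64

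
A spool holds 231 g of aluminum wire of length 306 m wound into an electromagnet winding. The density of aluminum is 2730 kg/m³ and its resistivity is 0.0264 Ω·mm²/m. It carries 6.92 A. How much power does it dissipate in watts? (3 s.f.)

ρ = 0.0264 Ω·mm²/m = 2.64×10^-8 Ω·m
A = m/(density·L) = 0.231/(2730×306) = 2.7652e-07 m²
R = ρL/A = (2.64×10^-8)(306)/(2.7652e-07) = 29.21 Ω
P = I²R = (6.92)² × 29.21 = 1400 W

1400 W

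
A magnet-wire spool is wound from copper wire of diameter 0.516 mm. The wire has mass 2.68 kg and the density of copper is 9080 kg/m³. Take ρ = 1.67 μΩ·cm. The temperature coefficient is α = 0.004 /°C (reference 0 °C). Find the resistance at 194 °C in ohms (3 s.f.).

200 Ω

ρ = 1.67 μΩ·cm = 1.67×10^-8 Ω·m
A = π(d/2)² = π(2.5800e-04 m)² = 2.0912e-07 m²
L = m/(density·A) = 2.68/(9080×2.0912e-07) = 1411 m
R = ρL/A = (1.67×10^-8)(1411)/(2.0912e-07) = 112.7 Ω
R(194 °C) = 112.7 × (1 + 0.004×194) = 200 Ω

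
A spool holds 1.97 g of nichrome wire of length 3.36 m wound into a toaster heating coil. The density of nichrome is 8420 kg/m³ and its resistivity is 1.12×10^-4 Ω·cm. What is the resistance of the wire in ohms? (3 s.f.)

ρ = 1.12×10^-4 Ω·cm = 1.12×10^-6 Ω·m
A = m/(density·L) = 0.00197/(8420×3.36) = 6.9633e-08 m²
R = ρL/A = (1.12×10^-6)(3.36)/(6.9633e-08) = 54.0 Ω

54.0 Ω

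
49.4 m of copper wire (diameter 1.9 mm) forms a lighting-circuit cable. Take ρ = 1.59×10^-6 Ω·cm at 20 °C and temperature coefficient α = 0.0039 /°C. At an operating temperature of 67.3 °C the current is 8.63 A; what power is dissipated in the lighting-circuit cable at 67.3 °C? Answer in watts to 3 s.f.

ρ = 1.59×10^-6 Ω·cm = 1.59×10^-8 Ω·m
A = π(d/2)² = π(9.5000e-04 m)² = 2.835e-06 m²
R₍20₎ = ρL/A = (1.59×10^-8)(49.4)/(2.835e-06) = 0.277 Ω
R₍67.3₎ = R₍20₎(1 + αΔT) = 0.277 × (1 + 0.0039×47.3) = 0.3281 Ω
P = I²R = (8.63)² × 0.3281 = 24.4 W

24.4 W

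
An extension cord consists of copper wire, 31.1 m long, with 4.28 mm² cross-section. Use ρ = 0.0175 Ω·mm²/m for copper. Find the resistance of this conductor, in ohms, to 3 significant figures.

ρ = 0.0175 Ω·mm²/m = 1.75×10^-8 Ω·m
A = 4.28 mm² = 4.280e-06 m²
R = ρL/A = (1.75×10^-8)(31.1 m)/(4.280e-06 m²) = 0.127 Ω

0.127 Ω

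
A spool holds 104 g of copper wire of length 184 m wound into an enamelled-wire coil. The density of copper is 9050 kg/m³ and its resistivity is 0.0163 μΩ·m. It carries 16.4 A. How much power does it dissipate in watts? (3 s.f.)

ρ = 0.0163 μΩ·m = 1.63×10^-8 Ω·m
A = m/(density·L) = 0.104/(9050×184) = 6.2455e-08 m²
R = ρL/A = (1.63×10^-8)(184)/(6.2455e-08) = 48.02 Ω
P = I²R = (16.4)² × 48.02 = 12900 W

12900 W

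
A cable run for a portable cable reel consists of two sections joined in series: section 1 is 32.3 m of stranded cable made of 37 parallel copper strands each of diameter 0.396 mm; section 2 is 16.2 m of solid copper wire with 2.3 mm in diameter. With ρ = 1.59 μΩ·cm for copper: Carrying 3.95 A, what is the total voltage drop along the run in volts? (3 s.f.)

0.690 V

ρ = 1.59 μΩ·cm = 1.59×10^-8 Ω·m
Section 1: A_strand = π(1.9800e-04)² = 1.232e-07 m²; R₁ = ρL/(N·A_s) = (1.59×10^-8)(32.3)/(37×1.232e-07) = 0.1127 Ω
Section 2: A = π(d/2)² = π(1.1500e-03 m)² = 4.155e-06 m²
R₂ = (1.59×10^-8)(16.2)/(4.155e-06) = 0.062 Ω
R = R₁ + R₂ = 0.1747 Ω
V = IR = 3.95 × 0.1747 = 0.690 V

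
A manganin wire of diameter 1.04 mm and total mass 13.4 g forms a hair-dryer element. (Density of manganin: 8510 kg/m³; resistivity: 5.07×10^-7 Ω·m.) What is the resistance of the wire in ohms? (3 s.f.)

A = π(d/2)² = π(5.2000e-04 m)² = 8.4949e-07 m²
L = m/(density·A) = 0.0134/(8510×8.4949e-07) = 1.854 m
R = ρL/A = (5.07×10^-7)(1.854)/(8.4949e-07) = 1.11 Ω

1.11 Ω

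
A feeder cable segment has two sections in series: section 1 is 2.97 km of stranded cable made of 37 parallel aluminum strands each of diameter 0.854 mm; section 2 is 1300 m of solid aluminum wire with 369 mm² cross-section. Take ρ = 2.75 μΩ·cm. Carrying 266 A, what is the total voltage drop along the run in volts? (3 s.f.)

ρ = 2.75 μΩ·cm = 2.75×10^-8 Ω·m
Section 1: A_strand = π(4.2700e-04)² = 5.728e-07 m²; R₁ = ρL/(N·A_s) = (2.75×10^-8)(2970)/(37×5.728e-07) = 3.854 Ω
Section 2: A = 369 mm² = 3.690e-04 m²
R₂ = (2.75×10^-8)(1300)/(3.690e-04) = 0.09688 Ω
R = R₁ + R₂ = 3.951 Ω
V = IR = 266 × 3.951 = 1050 V

1050 V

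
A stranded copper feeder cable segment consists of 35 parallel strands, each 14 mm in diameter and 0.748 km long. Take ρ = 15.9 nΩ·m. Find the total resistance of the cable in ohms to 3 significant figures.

ρ = 15.9 nΩ·m = 1.59×10^-8 Ω·m
A_strand = π(7.0000e-03 m)² = 1.539e-04 m²
R_strand = ρL/A = (1.59×10^-8)(748)/(1.539e-04) = 0.07726 Ω
R_total = R_strand/N = 0.07726/35 = 0.00221 Ω

0.00221 Ω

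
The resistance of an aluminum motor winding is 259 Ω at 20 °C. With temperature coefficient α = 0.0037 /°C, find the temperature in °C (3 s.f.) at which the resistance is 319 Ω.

R = R₀(1 + α(T − T₀)) ⇒ T = T₀ + (R/R₀ − 1)/α
T = 20 + (319/259 − 1)/0.0037 = 20 + (0.2317)/0.0037 = 82.6 °C

82.6 °C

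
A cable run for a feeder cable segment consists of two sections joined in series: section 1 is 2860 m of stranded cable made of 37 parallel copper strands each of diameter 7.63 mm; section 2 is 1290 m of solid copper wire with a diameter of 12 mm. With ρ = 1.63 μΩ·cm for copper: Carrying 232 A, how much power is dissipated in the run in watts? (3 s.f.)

ρ = 1.63 μΩ·cm = 1.63×10^-8 Ω·m
Section 1: A_strand = π(3.8150e-03)² = 4.572e-05 m²; R₁ = ρL/(N·A_s) = (1.63×10^-8)(2860)/(37×4.572e-05) = 0.02756 Ω
Section 2: A = π(d/2)² = π(6.0000e-03 m)² = 1.131e-04 m²
R₂ = (1.63×10^-8)(1290)/(1.131e-04) = 0.1859 Ω
R = R₁ + R₂ = 0.2135 Ω
P = I²R = (232)² × 0.2135 = 11500 W

11500 W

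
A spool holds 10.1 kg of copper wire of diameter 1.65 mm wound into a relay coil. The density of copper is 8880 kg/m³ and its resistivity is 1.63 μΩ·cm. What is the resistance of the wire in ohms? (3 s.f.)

4.05 Ω

ρ = 1.63 μΩ·cm = 1.63×10^-8 Ω·m
A = π(d/2)² = π(8.2500e-04 m)² = 2.1382e-06 m²
L = m/(density·A) = 10.1/(8880×2.1382e-06) = 531.9 m
R = ρL/A = (1.63×10^-8)(531.9)/(2.1382e-06) = 4.05 Ω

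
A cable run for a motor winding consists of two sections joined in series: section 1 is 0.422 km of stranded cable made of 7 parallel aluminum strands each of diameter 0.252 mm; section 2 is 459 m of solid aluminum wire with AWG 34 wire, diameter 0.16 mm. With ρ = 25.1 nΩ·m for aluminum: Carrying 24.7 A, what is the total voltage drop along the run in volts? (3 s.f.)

ρ = 25.1 nΩ·m = 2.51×10^-8 Ω·m
Section 1: A_strand = π(1.2600e-04)² = 4.988e-08 m²; R₁ = ρL/(N·A_s) = (2.51×10^-8)(422)/(7×4.988e-08) = 30.34 Ω
Section 2: A = π(0.16/2 mm)² = π(8.0000e-05 m)² = 2.011e-08 m²
R₂ = (2.51×10^-8)(459)/(2.011e-08) = 573 Ω
R = R₁ + R₂ = 603.3 Ω
V = IR = 24.7 × 603.3 = 14900 V

14900 V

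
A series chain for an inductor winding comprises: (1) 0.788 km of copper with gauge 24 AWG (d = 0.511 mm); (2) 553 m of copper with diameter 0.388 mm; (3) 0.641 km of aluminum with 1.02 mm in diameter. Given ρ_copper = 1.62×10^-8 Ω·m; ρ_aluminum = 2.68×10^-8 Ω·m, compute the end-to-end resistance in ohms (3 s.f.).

159 Ω

Seg 1: A = π(0.511/2 mm)² = π(2.5550e-04 m)² = 2.051e-07 m²
R_1 = (1.62×10^-8)(788)/(2.051e-07) = 62.25 Ω
Seg 2: A = π(d/2)² = π(1.9400e-04 m)² = 1.182e-07 m²
R_2 = (1.62×10^-8)(553)/(1.182e-07) = 75.77 Ω
Seg 3: A = π(d/2)² = π(5.1000e-04 m)² = 8.171e-07 m²
R_3 = (2.68×10^-8)(641)/(8.171e-07) = 21.02 Ω
R_total = R_1 + R_2 + R_3 = 159 Ω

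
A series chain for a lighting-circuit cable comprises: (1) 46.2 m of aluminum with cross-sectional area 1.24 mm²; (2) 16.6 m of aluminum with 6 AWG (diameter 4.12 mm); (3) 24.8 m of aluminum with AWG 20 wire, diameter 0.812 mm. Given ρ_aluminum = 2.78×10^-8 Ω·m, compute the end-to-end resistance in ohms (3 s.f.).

2.40 Ω

Seg 1: A = 1.24 mm² = 1.240e-06 m²
R_1 = (2.78×10^-8)(46.2)/(1.240e-06) = 1.036 Ω
Seg 2: A = π(4.12/2 mm)² = π(2.0600e-03 m)² = 1.333e-05 m²
R_2 = (2.78×10^-8)(16.6)/(1.333e-05) = 0.03462 Ω
Seg 3: A = π(0.812/2 mm)² = π(4.0600e-04 m)² = 5.178e-07 m²
R_3 = (2.78×10^-8)(24.8)/(5.178e-07) = 1.331 Ω
R_total = R_1 + R_2 + R_3 = 2.40 Ω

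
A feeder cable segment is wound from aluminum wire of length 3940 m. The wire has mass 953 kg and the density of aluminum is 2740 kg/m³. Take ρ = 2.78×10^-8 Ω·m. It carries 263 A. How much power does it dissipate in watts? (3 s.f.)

A = m/(density·L) = 953/(2740×3940) = 8.8277e-05 m²
R = ρL/A = (2.78×10^-8)(3940)/(8.8277e-05) = 1.241 Ω
P = I²R = (263)² × 1.241 = 85800 W

85800 W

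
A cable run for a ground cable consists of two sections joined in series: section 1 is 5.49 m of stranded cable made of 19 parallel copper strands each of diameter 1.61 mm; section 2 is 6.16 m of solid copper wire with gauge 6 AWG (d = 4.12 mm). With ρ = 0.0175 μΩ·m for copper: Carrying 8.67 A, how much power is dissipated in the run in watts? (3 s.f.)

ρ = 0.0175 μΩ·m = 1.75×10^-8 Ω·m
Section 1: A_strand = π(8.0500e-04)² = 2.036e-06 m²; R₁ = ρL/(N·A_s) = (1.75×10^-8)(5.49)/(19×2.036e-06) = 0.002484 Ω
Section 2: A = π(4.12/2 mm)² = π(2.0600e-03 m)² = 1.333e-05 m²
R₂ = (1.75×10^-8)(6.16)/(1.333e-05) = 0.008086 Ω
R = R₁ + R₂ = 0.01057 Ω
P = I²R = (8.67)² × 0.01057 = 0.795 W

0.795 W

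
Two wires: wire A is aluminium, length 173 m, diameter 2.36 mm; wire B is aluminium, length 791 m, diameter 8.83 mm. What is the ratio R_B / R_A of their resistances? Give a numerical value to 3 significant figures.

R ∝ ρL/d², so R_B/R_A = (L_B/L_A) × (d_A/d_B)²
= (791/173) × (2.36/8.83)² = 0.327

0.327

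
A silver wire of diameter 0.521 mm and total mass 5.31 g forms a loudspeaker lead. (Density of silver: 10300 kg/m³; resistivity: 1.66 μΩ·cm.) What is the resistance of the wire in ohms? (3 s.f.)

ρ = 1.66 μΩ·cm = 1.66×10^-8 Ω·m
A = π(d/2)² = π(2.6050e-04 m)² = 2.1319e-07 m²
L = m/(density·A) = 0.00531/(10300×2.1319e-07) = 2.418 m
R = ρL/A = (1.66×10^-8)(2.418)/(2.1319e-07) = 0.188 Ω

0.188 Ω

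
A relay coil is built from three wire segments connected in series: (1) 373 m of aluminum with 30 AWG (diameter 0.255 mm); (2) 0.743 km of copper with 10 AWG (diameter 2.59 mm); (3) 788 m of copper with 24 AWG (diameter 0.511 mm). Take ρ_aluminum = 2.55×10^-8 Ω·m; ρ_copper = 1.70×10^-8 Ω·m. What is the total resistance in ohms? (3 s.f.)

254 Ω

Seg 1: A = π(0.255/2 mm)² = π(1.2750e-04 m)² = 5.107e-08 m²
R_1 = (2.55×10^-8)(373)/(5.107e-08) = 186.2 Ω
Seg 2: A = π(2.59/2 mm)² = π(1.2950e-03 m)² = 5.269e-06 m²
R_2 = (1.70×10^-8)(743)/(5.269e-06) = 2.397 Ω
Seg 3: A = π(0.511/2 mm)² = π(2.5550e-04 m)² = 2.051e-07 m²
R_3 = (1.70×10^-8)(788)/(2.051e-07) = 65.32 Ω
R_total = R_1 + R_2 + R_3 = 254 Ω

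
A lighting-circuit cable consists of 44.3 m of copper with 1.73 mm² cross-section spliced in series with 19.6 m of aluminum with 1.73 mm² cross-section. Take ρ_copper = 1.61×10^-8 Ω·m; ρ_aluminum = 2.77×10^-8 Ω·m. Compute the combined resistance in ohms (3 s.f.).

0.726 Ω

Segment 1: A = 1.73 mm² = 1.730e-06 m²
R₁ = ρL/A = (1.61×10^-8)(44.3)/(1.730e-06) = 0.4123 Ω
R₂ = (2.77×10^-8)(19.6)/(1.730e-06) = 0.3138 Ω
R = R₁ + R₂ = 0.726 Ω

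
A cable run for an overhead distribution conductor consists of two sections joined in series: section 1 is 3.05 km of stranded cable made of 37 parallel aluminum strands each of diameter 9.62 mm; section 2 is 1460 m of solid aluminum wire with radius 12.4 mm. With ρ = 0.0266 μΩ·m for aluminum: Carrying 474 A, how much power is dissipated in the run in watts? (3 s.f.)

ρ = 0.0266 μΩ·m = 2.66×10^-8 Ω·m
Section 1: A_strand = π(4.8100e-03)² = 7.268e-05 m²; R₁ = ρL/(N·A_s) = (2.66×10^-8)(3050)/(37×7.268e-05) = 0.03017 Ω
Section 2: A = πr² = π(1.2400e-02 m)² = 4.831e-04 m²
R₂ = (2.66×10^-8)(1460)/(4.831e-04) = 0.0804 Ω
R = R₁ + R₂ = 0.1106 Ω
P = I²R = (474)² × 0.1106 = 24800 W

24800 W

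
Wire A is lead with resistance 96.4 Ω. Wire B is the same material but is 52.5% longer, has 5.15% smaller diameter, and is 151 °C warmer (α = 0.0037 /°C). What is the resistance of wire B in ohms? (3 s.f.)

255 Ω

R ∝ ρL/d² with ρ ∝ (1+αΔT), so R_B/R_A = (1 + 52.5/100) × (1 − 5.15/100)⁻² × (1 + 0.0037×151)
= 1.525 × 1.111 × 1.559 = 2.642
R_B = 2.642 × 96.4 = 255 Ω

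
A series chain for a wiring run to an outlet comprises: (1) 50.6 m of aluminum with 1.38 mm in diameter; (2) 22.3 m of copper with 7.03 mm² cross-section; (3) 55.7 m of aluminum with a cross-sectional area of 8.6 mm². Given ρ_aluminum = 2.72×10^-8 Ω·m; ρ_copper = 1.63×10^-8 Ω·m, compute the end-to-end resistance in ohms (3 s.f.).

1.15 Ω

Seg 1: A = π(d/2)² = π(6.9000e-04 m)² = 1.496e-06 m²
R_1 = (2.72×10^-8)(50.6)/(1.496e-06) = 0.9202 Ω
Seg 2: A = 7.03 mm² = 7.030e-06 m²
R_2 = (1.63×10^-8)(22.3)/(7.030e-06) = 0.05171 Ω
Seg 3: A = 8.6 mm² = 8.600e-06 m²
R_3 = (2.72×10^-8)(55.7)/(8.600e-06) = 0.1762 Ω
R_total = R_1 + R_2 + R_3 = 1.15 Ω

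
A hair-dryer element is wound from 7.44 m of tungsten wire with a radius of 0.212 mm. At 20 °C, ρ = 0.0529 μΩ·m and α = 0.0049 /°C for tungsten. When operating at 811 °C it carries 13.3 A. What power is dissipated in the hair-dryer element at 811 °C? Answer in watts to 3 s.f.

ρ = 0.0529 μΩ·m = 5.29×10^-8 Ω·m
A = πr² = π(2.1200e-04 m)² = 1.412e-07 m²
R₍20₎ = ρL/A = (5.29×10^-8)(7.44)/(1.412e-07) = 2.787 Ω
R₍811₎ = R₍20₎(1 + αΔT) = 2.787 × (1 + 0.0049×791) = 13.59 Ω
P = I²R = (13.3)² × 13.59 = 2400 W

2400 W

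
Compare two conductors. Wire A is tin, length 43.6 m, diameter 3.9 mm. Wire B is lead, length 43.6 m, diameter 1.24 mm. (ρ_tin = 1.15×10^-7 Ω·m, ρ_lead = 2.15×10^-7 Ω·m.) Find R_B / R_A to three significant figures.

18.5

R ∝ ρL/d², so R_B/R_A = (ρ_B/ρ_A) × (d_A/d_B)²
= (2.15×10^-7/1.15×10^-7) × (3.9/1.24)² = 18.5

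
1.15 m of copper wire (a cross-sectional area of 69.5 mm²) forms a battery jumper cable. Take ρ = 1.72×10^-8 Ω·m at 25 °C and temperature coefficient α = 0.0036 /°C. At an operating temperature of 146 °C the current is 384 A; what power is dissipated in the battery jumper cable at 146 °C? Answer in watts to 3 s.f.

A = 69.5 mm² = 6.950e-05 m²
R₍25₎ = ρL/A = (1.72×10^-8)(1.15)/(6.950e-05) = 2.846×10^-4 Ω
R₍146₎ = R₍25₎(1 + αΔT) = 2.846×10^-4 × (1 + 0.0036×121) = 4.086×10^-4 Ω
P = I²R = (384)² × 4.086×10^-4 = 60.2 W

60.2 W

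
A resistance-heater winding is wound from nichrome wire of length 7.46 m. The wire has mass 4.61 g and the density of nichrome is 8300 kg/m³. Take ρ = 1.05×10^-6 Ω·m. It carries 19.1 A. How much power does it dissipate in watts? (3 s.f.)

38400 W

A = m/(density·L) = 0.00461/(8300×7.46) = 7.4453e-08 m²
R = ρL/A = (1.05×10^-6)(7.46)/(7.4453e-08) = 105.2 Ω
P = I²R = (19.1)² × 105.2 = 38400 W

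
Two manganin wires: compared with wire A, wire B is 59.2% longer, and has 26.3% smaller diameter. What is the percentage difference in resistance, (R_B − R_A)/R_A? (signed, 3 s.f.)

R ∝ L/d², so R_B/R_A = (1 + 59.2/100) × (1 − 26.3/100)⁻²
= 1.592 × 1.841 = 2.931
(R_B − R_A)/R_A = 2.931 − 1 = 193%

193%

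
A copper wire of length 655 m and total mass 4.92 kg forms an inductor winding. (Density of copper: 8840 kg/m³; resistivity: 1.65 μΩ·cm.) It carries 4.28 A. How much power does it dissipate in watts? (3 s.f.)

ρ = 1.65 μΩ·cm = 1.65×10^-8 Ω·m
A = m/(density·L) = 4.92/(8840×655) = 8.4971e-07 m²
R = ρL/A = (1.65×10^-8)(655)/(8.4971e-07) = 12.72 Ω
P = I²R = (4.28)² × 12.72 = 233 W

233 W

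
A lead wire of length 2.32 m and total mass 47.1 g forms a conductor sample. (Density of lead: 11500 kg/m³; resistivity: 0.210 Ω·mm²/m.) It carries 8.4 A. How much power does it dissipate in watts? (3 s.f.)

ρ = 0.210 Ω·mm²/m = 2.10×10^-7 Ω·m
A = m/(density·L) = 0.0471/(11500×2.32) = 1.7654e-06 m²
R = ρL/A = (2.10×10^-7)(2.32)/(1.7654e-06) = 0.276 Ω
P = I²R = (8.4)² × 0.276 = 19.5 W

19.5 W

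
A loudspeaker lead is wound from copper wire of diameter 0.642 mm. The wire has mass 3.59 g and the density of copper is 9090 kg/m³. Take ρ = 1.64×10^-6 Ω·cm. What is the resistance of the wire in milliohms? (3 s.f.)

ρ = 1.64×10^-6 Ω·cm = 1.64×10^-8 Ω·m
A = π(d/2)² = π(3.2100e-04 m)² = 3.2371e-07 m²
L = m/(density·A) = 0.00359/(9090×3.2371e-07) = 1.22 m
R = ρL/A = (1.64×10^-8)(1.22)/(3.2371e-07) = 61.8 mΩ

61.8 mΩ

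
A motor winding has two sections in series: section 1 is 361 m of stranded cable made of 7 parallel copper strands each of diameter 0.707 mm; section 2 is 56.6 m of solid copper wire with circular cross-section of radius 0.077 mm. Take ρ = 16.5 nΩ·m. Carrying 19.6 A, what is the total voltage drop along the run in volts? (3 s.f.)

1030 V

ρ = 16.5 nΩ·m = 1.65×10^-8 Ω·m
Section 1: A_strand = π(3.5350e-04)² = 3.926e-07 m²; R₁ = ρL/(N·A_s) = (1.65×10^-8)(361)/(7×3.926e-07) = 2.168 Ω
Section 2: A = πr² = π(7.7000e-05 m)² = 1.863e-08 m²
R₂ = (1.65×10^-8)(56.6)/(1.863e-08) = 50.14 Ω
R = R₁ + R₂ = 52.31 Ω
V = IR = 19.6 × 52.31 = 1030 V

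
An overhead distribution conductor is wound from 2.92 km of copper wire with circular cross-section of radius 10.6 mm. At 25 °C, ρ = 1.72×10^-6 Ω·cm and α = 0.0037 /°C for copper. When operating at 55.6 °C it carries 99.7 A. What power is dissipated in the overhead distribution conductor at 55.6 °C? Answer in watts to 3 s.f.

ρ = 1.72×10^-6 Ω·cm = 1.72×10^-8 Ω·m
A = πr² = π(1.0600e-02 m)² = 3.530e-04 m²
R₍25₎ = ρL/A = (1.72×10^-8)(2920)/(3.530e-04) = 0.1423 Ω
R₍55.6₎ = R₍25₎(1 + αΔT) = 0.1423 × (1 + 0.0037×30.6) = 0.1584 Ω
P = I²R = (99.7)² × 0.1584 = 1570 W

1570 W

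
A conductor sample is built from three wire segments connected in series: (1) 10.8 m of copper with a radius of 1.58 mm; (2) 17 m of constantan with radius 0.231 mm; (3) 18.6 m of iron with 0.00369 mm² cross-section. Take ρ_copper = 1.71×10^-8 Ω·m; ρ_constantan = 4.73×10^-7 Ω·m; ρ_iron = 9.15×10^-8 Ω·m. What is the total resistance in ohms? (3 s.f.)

509 Ω

Seg 1: A = πr² = π(1.5800e-03 m)² = 7.843e-06 m²
R_1 = (1.71×10^-8)(10.8)/(7.843e-06) = 0.02355 Ω
Seg 2: A = πr² = π(2.3100e-04 m)² = 1.676e-07 m²
R_2 = (4.73×10^-7)(17)/(1.676e-07) = 47.97 Ω
Seg 3: A = 0.00369 mm² = 3.690e-09 m²
R_3 = (9.15×10^-8)(18.6)/(3.690e-09) = 461.2 Ω
R_total = R_1 + R_2 + R_3 = 509 Ω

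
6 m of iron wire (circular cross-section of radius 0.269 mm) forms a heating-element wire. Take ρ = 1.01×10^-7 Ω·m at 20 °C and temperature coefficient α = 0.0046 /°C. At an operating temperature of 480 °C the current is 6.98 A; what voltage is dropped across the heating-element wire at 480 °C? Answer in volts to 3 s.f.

58.0 V

A = πr² = π(2.6900e-04 m)² = 2.273e-07 m²
R₍20₎ = ρL/A = (1.01×10^-7)(6)/(2.273e-07) = 2.666 Ω
R₍480₎ = R₍20₎(1 + αΔT) = 2.666 × (1 + 0.0046×460) = 8.306 Ω
V = IR = 6.98 × 8.306 = 58.0 V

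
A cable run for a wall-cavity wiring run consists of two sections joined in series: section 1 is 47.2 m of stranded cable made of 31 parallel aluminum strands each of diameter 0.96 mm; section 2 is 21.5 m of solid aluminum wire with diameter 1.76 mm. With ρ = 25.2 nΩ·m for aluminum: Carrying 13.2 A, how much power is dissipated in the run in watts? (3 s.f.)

ρ = 25.2 nΩ·m = 2.52×10^-8 Ω·m
Section 1: A_strand = π(4.8000e-04)² = 7.238e-07 m²; R₁ = ρL/(N·A_s) = (2.52×10^-8)(47.2)/(31×7.238e-07) = 0.05301 Ω
Section 2: A = π(d/2)² = π(8.8000e-04 m)² = 2.433e-06 m²
R₂ = (2.52×10^-8)(21.5)/(2.433e-06) = 0.2227 Ω
R = R₁ + R₂ = 0.2757 Ω
P = I²R = (13.2)² × 0.2757 = 48.0 W

48.0 W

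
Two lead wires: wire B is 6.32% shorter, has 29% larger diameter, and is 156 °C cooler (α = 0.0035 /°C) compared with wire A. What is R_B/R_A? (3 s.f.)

R ∝ ρL/d² with ρ ∝ (1+αΔT), so R_B/R_A = (1 − 6.32/100) × (1 + 29/100)⁻² × (1 − 0.0035×156)
= 0.9368 × 0.6009 × 0.454 = 0.256

0.256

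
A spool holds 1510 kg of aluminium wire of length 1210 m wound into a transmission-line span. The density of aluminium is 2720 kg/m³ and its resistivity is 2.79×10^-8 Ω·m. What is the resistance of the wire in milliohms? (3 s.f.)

73.6 mΩ

A = m/(density·L) = 1510/(2720×1210) = 4.5880e-04 m²
R = ρL/A = (2.79×10^-8)(1210)/(4.5880e-04) = 73.6 mΩ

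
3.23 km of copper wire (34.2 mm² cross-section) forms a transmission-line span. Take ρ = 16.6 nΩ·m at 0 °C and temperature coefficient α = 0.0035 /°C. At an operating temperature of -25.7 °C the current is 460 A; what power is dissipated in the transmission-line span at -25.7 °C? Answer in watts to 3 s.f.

3.02×10^5 W

ρ = 16.6 nΩ·m = 1.66×10^-8 Ω·m
A = 34.2 mm² = 3.420e-05 m²
R₍0₎ = ρL/A = (1.66×10^-8)(3230)/(3.420e-05) = 1.568 Ω
R₍-25.7₎ = R₍0₎(1 + αΔT) = 1.568 × (1 + 0.0035×-25.7) = 1.427 Ω
P = I²R = (460)² × 1.427 = 3.02×10^5 W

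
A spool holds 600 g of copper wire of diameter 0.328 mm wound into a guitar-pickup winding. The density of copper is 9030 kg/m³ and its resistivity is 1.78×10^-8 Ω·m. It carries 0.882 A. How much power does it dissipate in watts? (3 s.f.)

A = π(d/2)² = π(1.6400e-04 m)² = 8.4496e-08 m²
L = m/(density·A) = 0.6/(9030×8.4496e-08) = 786.4 m
R = ρL/A = (1.78×10^-8)(786.4)/(8.4496e-08) = 165.7 Ω
P = I²R = (0.882)² × 165.7 = 129 W

129 W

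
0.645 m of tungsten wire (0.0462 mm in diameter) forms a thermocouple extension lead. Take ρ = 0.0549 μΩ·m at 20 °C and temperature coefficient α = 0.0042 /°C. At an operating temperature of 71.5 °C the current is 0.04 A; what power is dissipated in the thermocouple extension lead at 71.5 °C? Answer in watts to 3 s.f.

0.0411 W

ρ = 0.0549 μΩ·m = 5.49×10^-8 Ω·m
A = π(d/2)² = π(2.3100e-05 m)² = 1.676e-09 m²
R₍20₎ = ρL/A = (5.49×10^-8)(0.645)/(1.676e-09) = 21.12 Ω
R₍71.5₎ = R₍20₎(1 + αΔT) = 21.12 × (1 + 0.0042×51.5) = 25.69 Ω
P = I²R = (0.04)² × 25.69 = 0.0411 W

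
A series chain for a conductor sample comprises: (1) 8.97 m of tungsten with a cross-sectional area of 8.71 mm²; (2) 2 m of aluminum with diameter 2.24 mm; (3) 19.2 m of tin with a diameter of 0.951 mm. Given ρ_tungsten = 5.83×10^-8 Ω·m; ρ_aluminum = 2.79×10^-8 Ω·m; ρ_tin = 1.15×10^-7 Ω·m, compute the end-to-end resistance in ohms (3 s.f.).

3.18 Ω

Seg 1: A = 8.71 mm² = 8.710e-06 m²
R_1 = (5.83×10^-8)(8.97)/(8.710e-06) = 0.06004 Ω
Seg 2: A = π(d/2)² = π(1.1200e-03 m)² = 3.941e-06 m²
R_2 = (2.79×10^-8)(2)/(3.941e-06) = 0.01416 Ω
Seg 3: A = π(d/2)² = π(4.7550e-04 m)² = 7.103e-07 m²
R_3 = (1.15×10^-7)(19.2)/(7.103e-07) = 3.108 Ω
R_total = R_1 + R_2 + R_3 = 3.18 Ω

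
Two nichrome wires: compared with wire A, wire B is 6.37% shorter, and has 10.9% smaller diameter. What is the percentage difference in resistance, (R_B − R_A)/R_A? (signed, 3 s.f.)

R ∝ L/d², so R_B/R_A = (1 − 6.37/100) × (1 − 10.9/100)⁻²
= 0.9363 × 1.26 = 1.179
(R_B − R_A)/R_A = 1.179 − 1 = 17.9%

17.9%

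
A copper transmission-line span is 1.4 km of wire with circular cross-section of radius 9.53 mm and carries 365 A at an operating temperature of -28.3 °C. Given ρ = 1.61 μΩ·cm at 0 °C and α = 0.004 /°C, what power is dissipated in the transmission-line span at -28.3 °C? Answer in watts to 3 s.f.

ρ = 1.61 μΩ·cm = 1.61×10^-8 Ω·m
A = πr² = π(9.5300e-03 m)² = 2.853e-04 m²
R₍0₎ = ρL/A = (1.61×10^-8)(1400)/(2.853e-04) = 0.079 Ω
R₍-28.3₎ = R₍0₎(1 + αΔT) = 0.079 × (1 + 0.004×-28.3) = 0.07006 Ω
P = I²R = (365)² × 0.07006 = 9330 W

9330 W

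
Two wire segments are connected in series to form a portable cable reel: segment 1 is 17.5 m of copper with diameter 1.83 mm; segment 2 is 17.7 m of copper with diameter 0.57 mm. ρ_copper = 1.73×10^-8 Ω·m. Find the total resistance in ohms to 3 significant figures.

Segment 1: A = π(d/2)² = π(9.1500e-04 m)² = 2.630e-06 m²
R₁ = ρL/A = (1.73×10^-8)(17.5)/(2.630e-06) = 0.1151 Ω
Segment 2: A = π(d/2)² = π(2.8500e-04 m)² = 2.552e-07 m²
R₂ = (1.73×10^-8)(17.7)/(2.552e-07) = 1.2 Ω
R = R₁ + R₂ = 1.32 Ω

1.32 Ω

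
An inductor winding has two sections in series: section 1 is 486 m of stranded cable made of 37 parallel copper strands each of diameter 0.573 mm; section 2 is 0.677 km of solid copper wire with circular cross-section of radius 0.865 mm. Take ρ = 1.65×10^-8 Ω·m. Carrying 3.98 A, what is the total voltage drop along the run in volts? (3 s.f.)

22.3 V

Section 1: A_strand = π(2.8650e-04)² = 2.579e-07 m²; R₁ = ρL/(N·A_s) = (1.65×10^-8)(486)/(37×2.579e-07) = 0.8405 Ω
Section 2: A = πr² = π(8.6500e-04 m)² = 2.351e-06 m²
R₂ = (1.65×10^-8)(677)/(2.351e-06) = 4.752 Ω
R = R₁ + R₂ = 5.593 Ω
V = IR = 3.98 × 5.593 = 22.3 V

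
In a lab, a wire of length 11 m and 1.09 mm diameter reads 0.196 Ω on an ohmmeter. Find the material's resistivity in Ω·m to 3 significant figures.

A = π(d/2)² = π(5.4500e-04 m)² = 9.331e-07 m²
ρ = RA/L = (0.196)(9.331e-07)/(11) = 1.66×10^-8 Ω·m

1.66×10^-8 Ω·m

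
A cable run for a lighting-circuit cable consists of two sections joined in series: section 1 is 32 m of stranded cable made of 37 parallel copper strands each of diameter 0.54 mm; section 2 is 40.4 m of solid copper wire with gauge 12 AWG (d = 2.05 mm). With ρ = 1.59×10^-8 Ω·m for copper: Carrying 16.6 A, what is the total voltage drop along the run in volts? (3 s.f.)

4.23 V

Section 1: A_strand = π(2.7000e-04)² = 2.290e-07 m²; R₁ = ρL/(N·A_s) = (1.59×10^-8)(32)/(37×2.290e-07) = 0.06004 Ω
Section 2: A = π(2.05/2 mm)² = π(1.0250e-03 m)² = 3.301e-06 m²
R₂ = (1.59×10^-8)(40.4)/(3.301e-06) = 0.1946 Ω
R = R₁ + R₂ = 0.2547 Ω
V = IR = 16.6 × 0.2547 = 4.23 V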